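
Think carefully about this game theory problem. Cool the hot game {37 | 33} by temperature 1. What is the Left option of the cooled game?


Original game: {37 | 33} (a switch {a | b} with a > b).
Cooling by t (for t below the temperature (a - b)/2 = 2) taxes each move by t: {a | b} cooled by t is {a - t | b + t}.
Cooling amount: t = 1
Cooled Left option: 37 - 1 = 36
Cooled Right option: 33 + 1 = 34
Cooled game: {36 | 34}
Left option = 36

36


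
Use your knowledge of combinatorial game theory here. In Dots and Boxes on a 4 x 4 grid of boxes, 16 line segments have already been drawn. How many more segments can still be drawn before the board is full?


Grid: 4 x 4 boxes, i.e. 5 rows and 5 columns of dots.
Horizontal edges: (rows + 1) * cols = 5 * 4 = 20
Vertical edges: rows * (cols + 1) = 4 * 5 = 20
Total edges: 20 + 20 = 40
Edges drawn: 16
Remaining: 40 - 16 = 24

24


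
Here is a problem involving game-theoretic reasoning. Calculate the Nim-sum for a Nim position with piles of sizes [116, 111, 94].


We need the XOR (exclusive or) of all pile sizes.
After XOR-ing pile 1 (size 116): 0 XOR 116 = 116
After XOR-ing pile 2 (size 111): 116 XOR 111 = 27
After XOR-ing pile 3 (size 94): 27 XOR 94 = 69
The Nim-value of this position is 69.

69


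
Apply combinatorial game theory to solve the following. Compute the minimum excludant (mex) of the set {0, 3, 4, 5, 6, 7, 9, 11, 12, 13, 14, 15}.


Set = {0, 3, 4, 5, 6, 7, 9, 11, 12, 13, 14, 15}
0 is in the set.
1 is NOT in the set. This is the mex.
mex = 1

1


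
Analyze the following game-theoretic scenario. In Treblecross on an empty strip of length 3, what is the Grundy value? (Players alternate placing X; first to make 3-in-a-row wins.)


Treblecross: place X on empty cells; 3-in-a-row wins.
Playing within two cells of an existing X lets the opponent win at once, so sensible play treats the cells i-2..i+2 around each X as dead. The player left with no safe cell loses, so this is a normal-play take-away game on strips of safe cells.
Placing X at cell i (0-indexed) of a strip of k safe cells leaves independent strips of sizes max(0, i-2) and max(0, k-i-3). Hence G(k) = mex{ G(max(0,i-2)) XOR G(max(0,k-i-3)) : 0 <= i < k }, with G(0) = 0.
G(1): splits (0,0):0^0=0 -> mex({0}) = 1
G(2): splits (0,0):0^0=0 -> mex({0}) = 1
G(3): splits (0,0):0^0=0 -> mex({0}) = 1
Therefore G(3) = 1.

1


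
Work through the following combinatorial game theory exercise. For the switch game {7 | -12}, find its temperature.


The game is {7 | -12}, a switch {a | b} with numbers a > b.
Cooling {a | b} by t gives {a - t | b + t}, which stops being hot when a - t = b + t, i.e. at t = (a - b)/2. So the temperature of a switch is (a - b)/2.
Temperature = (Left option - Right option) / 2
= (7 - (-12)) / 2
= 19 / 2
= 19/2

19/2


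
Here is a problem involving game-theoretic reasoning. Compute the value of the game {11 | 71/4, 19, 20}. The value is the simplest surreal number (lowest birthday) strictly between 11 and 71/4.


Left options: {11}, max = 11
Right options: {71/4, 19, 20}, min = 71/4
All options are numbers and max(Left) < min(Right), so by the simplicity theorem the value is the simplest (earliest-born) number strictly between 11 and 71/4.
Integers 12 through 17 all lie strictly between 11 and 71/4.
Among integers, the simplest (lowest birthday = smallest |n|; 0 is born on day 0, +-n on day n) is 12.
No non-integer in the interval can be simpler: if x is a non-integer in the interval, then floor(x) or ceil(x) also lies in the interval (the interval contains an integer), and both are proper prefixes of x's sign expansion, i.e. born earlier. So the game value is 12.
Game value = 12

12


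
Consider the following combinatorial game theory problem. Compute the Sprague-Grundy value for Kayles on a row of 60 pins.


Kayles: a move removes 1 or 2 adjacent pins from a contiguous row.
Removing pins from a row of k leaves two independent rows (a, b) with a + b = k - 1 (one pin) or a + b = k - 2 (two pins); an end removal gives a = 0.
By Sprague-Grundy, G(k) = mex{ G(a) XOR G(b) } over all these splits. G(0) = 0.
G(1): splits (0,0):0^0=0 -> mex({0}) = 1
G(2): splits (0,1):0^1=1 (0,0):0^0=0 -> mex({0, 1}) = 2
G(3): splits (0,2):0^2=2 (1,1):1^1=0 (0,1):0^1=1 -> mex({0, 1, 2}) = 3
G(4): splits (0,3):0^3=3 (1,2):1^2=3 (0,2):0^2=2 (1,1):1^1=0 -> mex({0, 2, 3}) = 1
G(5): splits (0,4):0^1=1 (1,3):1^3=2 (2,2):2^2=0 (0,3):0^3=3 (1,2):1^2=3 -> mex({0, 1, 2, 3}) = 4
G(6) = mex({0, 1, 2, 4}) = 3
G(7) = mex({0, 1, 3, 4, 5}) = 2
G(8) = mex({0, 2, 3, 5, 6}) = 1
G(9) = mex({0, 1, 2, 3, 6, 7}) = 4
G(10) = mex({0, 1, 3, 4, 5, 7}) = 2
G(11) = mex({0, 1, 2, 3, 4, 5}) = 6
G(12) = mex({0, 1, 2, 3, 5, 6, 7}) = 4
G(13) = mex({0, 2, 3, 4, 6, 7}) = 1
G(14) = mex({0, 1, 4, 5, 6, 7}) = 2
G(15) = mex({0, 1, 2, 3, 4, 5, 6}) = 7
G(16) = mex({0, 2, 3, 5, 6, 7}) = 1
G(17) = mex({0, 1, 2, 3, 5, 6, 7}) = 4
G(18) = mex({0, 1, 2, 4, 5, 6}) = 3
G(19) = mex({0, 1, 3, 4, 5, 7}) = 2
G(20) = mex({0, 2, 3, 4, 5, 6, 7}) = 1
G(21) = mex({0, 1, 2, 3, 5, 6, 7}) = 4
G(22) = mex({0, 1, 2, 3, 4, 5, 7}) = 6
G(23) = mex({0, 1, 2, 3, 4, 5, 6}) = 7
G(24) = mex({0, 1, 2, 3, 5, 6, 7}) = 4
G(25) = mex({0, 2, 3, 4, 6, 7}) = 1
G(26) = mex({0, 1, 3, 4, 5, 6, 7}) = 2
G(27) = mex({0, 1, 2, 3, 4, 5, 6, 7}) = 8
G(28) = mex({0, 1, 2, 3, 4, 6, 7, 8}) = 5
G(29) = mex({0, 1, 2, 3, 5, 6, 7, 8, 9}) = 4
G(30) = mex({0, 1, 2, 3, 4, 5, 6, 9, 10}) = 7
G(31) = mex({0, 1, 3, 4, 5, 7, 10, 11}) = 2
G(32) = mex({0, 2, 3, 4, 5, 6, 7, 9, 11}) = 1
G(33) = mex({0, 1, 2, 3, 4, 5, 6, 7, 9, 12}) = 8
G(34) = mex({0, 1, 2, 3, 4, 5, 7, 8, 11, 12}) = 6
G(35) = mex({0, 1, 2, 3, 4, 5, 6, 8, 9, 10, 11}) = 7
G(36) = mex({0, 1, 2, 3, 5, 6, 7, 9, 10}) = 4
G(37) = mex({0, 2, 3, 4, 6, 7, 9, 10, 11, 12}) = 1
G(38) = mex({0, 1, 3, 4, 5, 6, 7, 9, 10, 11, 12}) = 2
G(39) = mex({0, 1, 2, 4, 5, 6, 7, 9, 10, 12, 14}) = 3
G(40) = mex({0, 2, 3, 4, 6, 7, 11, 12, 14}) = 1
G(41) = mex({0, 1, 2, 3, 5, 6, 7, 9, 10, 11, 12}) = 4
G(42) = mex({0, 1, 2, 3, 4, 5, 6, 9, 10}) = 7
G(43) = mex({0, 1, 3, 4, 5, 7, 9, 10, 12, 15}) = 2
G(44) = mex({0, 2, 3, 4, 5, 6, 7, 9, 10, 12, 15}) = 1
G(45) = mex({0, 1, 2, 3, 4, 5, 6, 7, 9, 10, 12, 14}) = 8
G(46) = mex({0, 1, 3, 4, 5, 7, 8, 11, 12, 14}) = 2
G(47) = mex({0, 1, 2, 3, 4, 5, 6, 8, 9, 10, 11, 12}) = 7
G(48) = mex({0, 1, 2, 3, 5, 6, 7, 9, 10}) = 4
G(49) = mex({0, 2, 3, 4, 6, 7, 9, 10, 11, 12, 15}) = 1
G(50) = mex({0, 1, 4, 5, 6, 7, 9, 11, 12, 14, 15}) = 2
G(51) = mex({0, 1, 2, 3, 4, 5, 6, 7, 9, 12, 14, 15}) = 8
G(52) = mex({0, 2, 3, 4, 5, 6, 7, 8, 11, 12, 15}) = 1
G(53) = mex({0, 1, 2, 3, 5, 6, 7, 8, 9, 10, 11, 12}) = 4
G(54) = mex({0, 1, 2, 3, 4, 5, 6, 9, 10}) = 7
G(55) = mex({0, 1, 3, 4, 5, 7, 9, 10, 11, 12}) = 2
G(56) = mex({0, 2, 3, 4, 5, 6, 7, 9, 10, 11, 12, 13, 14}) = 1
G(57) = mex({0, 1, 2, 3, 5, 6, 7, 9, 10, 12, 13, 14, 15}) = 4
G(58) = mex({0, 1, 3, 4, 5, 7, 11, 12, 14, 15}) = 2
G(59) = mex({0, 1, 2, 3, 4, 5, 6, 9, 10, 11, 12, 15}) = 7
G(60) = mex({0, 1, 2, 3, 5, 6, 7, 9, 10}) = 4
Therefore G(60) = 4.

4


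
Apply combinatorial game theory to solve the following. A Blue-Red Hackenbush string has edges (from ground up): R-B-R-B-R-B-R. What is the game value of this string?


Edges (from ground): R-B-R-B-R-B-R
By Berlekamp's sign-expansion rule, a Blue-Red Hackenbush stalk has the value of the surreal number whose sign sequence is the edge sequence with B -> + and R -> -.
Sign sequence: -+-+-+-
Trace the sign expansion in the surreal number tree, starting from 0:
Edge 1: R (sign -) -> bounds (-inf, 0), value = -1
Edge 2: B (sign +) -> bounds (-1, 0), value = -1/2
Edge 3: R (sign -) -> bounds (-1, -1/2), value = -3/4
Edge 4: B (sign +) -> bounds (-3/4, -1/2), value = -5/8
Edge 5: R (sign -) -> bounds (-3/4, -5/8), value = -11/16
Edge 6: B (sign +) -> bounds (-11/16, -5/8), value = -21/32
Edge 7: R (sign -) -> bounds (-11/16, -21/32), value = -43/64
Game value = -43/64

-43/64


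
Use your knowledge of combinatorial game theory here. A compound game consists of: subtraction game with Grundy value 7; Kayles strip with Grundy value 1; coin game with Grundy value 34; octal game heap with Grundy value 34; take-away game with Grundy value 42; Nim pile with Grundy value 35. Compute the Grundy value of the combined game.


By the Sprague-Grundy theorem, the Grundy value of a sum of games is the XOR of individual Grundy values.
subtraction game: Grundy value = 7. Running XOR: 0 XOR 7 = 7
Kayles strip: Grundy value = 1. Running XOR: 7 XOR 1 = 6
coin game: Grundy value = 34. Running XOR: 6 XOR 34 = 36
octal game heap: Grundy value = 34. Running XOR: 36 XOR 34 = 6
take-away game: Grundy value = 42. Running XOR: 6 XOR 42 = 44
Nim pile: Grundy value = 35. Running XOR: 44 XOR 35 = 15
The combined Grundy value is 15.

15


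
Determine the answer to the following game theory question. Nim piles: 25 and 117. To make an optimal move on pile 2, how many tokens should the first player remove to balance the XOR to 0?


Piles: 25 and 117
Current XOR: 25 XOR 117 = 108 (non-zero, so this is an N-position).
To make the XOR zero, we need to find a move that balances the piles.
For pile 2 (size 117): target = 117 XOR 108 = 25
We reduce pile 2 from 117 to 25.
Tokens removed: 117 - 25 = 92
Verification: 25 XOR 25 = 0

92


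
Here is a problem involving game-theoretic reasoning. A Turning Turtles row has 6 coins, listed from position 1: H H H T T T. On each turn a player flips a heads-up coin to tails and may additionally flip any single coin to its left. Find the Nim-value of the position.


Coins: H H H T T T
Key fact: a single head at position k behaves exactly like a Nim heap of size k (turning it to T and optionally flipping a coin at j < k corresponds to moving the heap from k to j, or to 0), and heads combine as a disjunctive sum (two heads at the same place would cancel, matching j XOR j = 0). So the Nim-value is the XOR of the 1-indexed positions of the heads.
Face-up positions (1-indexed): [1, 2, 3]
XOR 0 with 1: 0 XOR 1 = 1
XOR 1 with 2: 1 XOR 2 = 3
XOR 3 with 3: 3 XOR 3 = 0
Nim-value = 0

0


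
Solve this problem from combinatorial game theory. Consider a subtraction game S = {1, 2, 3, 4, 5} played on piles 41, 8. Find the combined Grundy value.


Subtraction set: {1, 2, 3, 4, 5}
For this subtraction set, G(n) = n mod 6 (period = max + 1 = 6).
Pile 1 (size 41): G(41) = 41 mod 6 = 5
Pile 2 (size 8): G(8) = 8 mod 6 = 2
Total Grundy value = XOR of all: 5 XOR 2 = 7

7


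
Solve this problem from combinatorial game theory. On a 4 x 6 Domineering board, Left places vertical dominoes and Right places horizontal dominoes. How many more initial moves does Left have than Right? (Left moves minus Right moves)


Board is 4 x 6 (rows x cols).
Left (vertical) placements: (rows-1) * cols = 3 * 6 = 18
Right (horizontal) placements: rows * (cols-1) = 4 * 5 = 20
Advantage = Left - Right = 18 - 20 = -2

-2


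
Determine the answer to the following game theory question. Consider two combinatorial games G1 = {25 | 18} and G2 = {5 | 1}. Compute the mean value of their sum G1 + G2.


G1 = {25 | 18}, G2 = {5 | 1}
Each is a switch {a | b} with numbers a > b; its mean value is (a + b)/2, and mean value is additive over game sums: m(G1 + G2) = m(G1) + m(G2).
Mean of G1 = (25 + (18))/2 = 43/2 = 43/2
Mean of G2 = (5 + (1))/2 = 6/2 = 3
Mean of G1 + G2 = 43/2 + 3 = 49/2

49/2


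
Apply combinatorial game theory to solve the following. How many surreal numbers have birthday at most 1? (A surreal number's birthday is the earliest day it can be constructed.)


Day 0: {|} = 0 is born. Count = 1.
Day n: the number of surreal numbers born by day n is 2^(n+1) - 1.
By day 0: 2^1 - 1 = 1
By day 1: 2^2 - 1 = 3
By day 1: 3 surreal numbers.

3


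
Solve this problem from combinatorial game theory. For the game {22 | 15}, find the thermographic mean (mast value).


Game = {22 | 15}, a switch {a | b} with numbers a > b.
Its thermograph has left wall a - t and right wall b + t, which meet at t = (a - b)/2, where both equal (a + b)/2. So the mast (mean value) is at (a + b)/2.
Mean = (22 + (15))/2 = 37/2 = 37/2

37/2


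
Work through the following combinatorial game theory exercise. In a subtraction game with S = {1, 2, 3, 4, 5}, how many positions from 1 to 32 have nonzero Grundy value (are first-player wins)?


Subtraction set S = {1, 2, 3, 4, 5}, so G(n) = n mod 6.
G(n) = 0 when n is a multiple of 6.
Multiples of 6 in [1, 32]: 5
N-positions (nonzero Grundy) = 32 - 5 = 27

27


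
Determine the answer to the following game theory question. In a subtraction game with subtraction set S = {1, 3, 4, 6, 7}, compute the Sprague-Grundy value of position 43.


The subtraction set is S = {1, 3, 4, 6, 7}.
G(k) = mex{ G(k - s) : s in S, s <= k }. We compute iteratively: G(0) = 0.
G(1) = mex({0}) = 1
G(2) = mex({1}) = 0
G(3) = mex({0}) = 1
G(4) = mex({0, 1}) = 2
G(5) = mex({0, 1, 2}) = 3
G(6) = mex({0, 1, 3}) = 2
G(7) = mex({0, 1, 2}) = 3
G(8) = mex({0, 1, 2, 3}) = 4
G(9) = mex({0, 1, 2, 3, 4}) = 5
G(10) = mex({1, 2, 3, 5}) = 0
G(11) = mex({0, 2, 3, 4}) = 1
G(12) = mex({1, 2, 3, 4, 5}) = 0
G(13) = mex({0, 2, 3, 5}) = 1
G(14) = mex({0, 1, 3, 4}) = 2
G(15) = mex({0, 1, 2, 4, 5}) = 3
G(16) = mex({0, 1, 3, 5}) = 2
Observe that G(10)..G(16) = 0, 1, 0, 1, 2, 3, 2 repeats G(0)..G(6) = 0, 1, 0, 1, 2, 3, 2.
For k >= max(S) = 7, G(k) is determined by the previous 7 values G(k-7)..G(k-1); a window of 7 consecutive values has recurred shifted by 10, so by induction G(k + 10) = G(k) for all k >= 0: the sequence is periodic from the start with period 10.
One period: G(0..9) = 0, 1, 0, 1, 2, 3, 2, 3, 4, 5.
43 mod 10 = 3, so G(43) = G(3) = 1.

1


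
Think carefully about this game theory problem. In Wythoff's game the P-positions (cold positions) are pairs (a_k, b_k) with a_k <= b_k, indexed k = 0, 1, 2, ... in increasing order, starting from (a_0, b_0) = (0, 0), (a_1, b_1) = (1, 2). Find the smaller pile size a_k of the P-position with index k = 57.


By Wythoff's theorem, a_k = floor(k * phi) and b_k = floor(k * phi^2) = a_k + k, where phi = (1 + sqrt(5))/2 is the golden ratio.
phi = (1 + sqrt(5))/2 = 1.618034
k = 57
k * phi = 57 * 1.618034 = 92.227937
a_57 = floor(k * phi) = 92

92


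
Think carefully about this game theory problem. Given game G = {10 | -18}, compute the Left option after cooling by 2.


Original game: {10 | -18} (a switch {a | b} with a > b).
Cooling by t (for t below the temperature (a - b)/2 = 14) taxes each move by t: {a | b} cooled by t is {a - t | b + t}.
Cooling amount: t = 2
Cooled Left option: 10 - 2 = 8
Cooled Right option: -18 + 2 = -16
Cooled game: {8 | -16}
Left option = 8

8


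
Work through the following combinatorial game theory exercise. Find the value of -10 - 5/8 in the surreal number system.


x = -10, y = 5/8
Converting to common denominator: 8
x = -80/8, y = 5/8
x - y = -10 - 5/8 = -85/8

-85/8


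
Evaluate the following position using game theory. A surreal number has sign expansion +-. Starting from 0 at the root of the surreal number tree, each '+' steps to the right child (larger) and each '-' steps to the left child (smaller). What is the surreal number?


Sign expansion: +-
Rule: track bounds (lo, hi), initially (-inf, +inf). On '+', the current value becomes lo and we move to the simplest number in (value, hi): value + 1 if hi = +inf, otherwise the midpoint (value + hi)/2. On '-', the current value becomes hi and we move to value - 1 if lo = -inf, otherwise the midpoint (lo + value)/2.
Start at 0.
Step 1: sign = +, move right. Bounds: (0, +inf). Value = 1
Step 2: sign = -, move left. Bounds: (0, 1). Value = 1/2
The surreal number with sign expansion +- is 1/2.

1/2


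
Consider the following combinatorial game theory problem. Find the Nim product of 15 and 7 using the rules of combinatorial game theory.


Nim multiplication is bilinear over XOR: (u XOR v) * w = (u*w) XOR (v*w).
So we split each operand into its bit components and XOR the pairwise Nim products.
15 = 1 + 2 + 4 + 8 (as XOR of powers of 2).
7 = 1 + 2 + 4 (as XOR of powers of 2).
Using the standard Nim-product table on single bits:
  2*2 = 3,   2*4 = 8,   2*8 = 12,
  4*4 = 6,   4*8 = 11,  8*8 = 13,
and  1*x = x (identity), k*l = l*k (commutative).
Pairwise Nim products:
  1 * 1 = 1
  1 * 2 = 2
  1 * 4 = 4
  2 * 1 = 2
  2 * 2 = 3
  2 * 4 = 8
  4 * 1 = 4
  4 * 2 = 8
  4 * 4 = 6
  8 * 1 = 8
  8 * 2 = 12
  8 * 4 = 11
XOR them: 1 XOR 2 XOR 4 XOR 2 XOR 3 XOR 8 XOR 4 XOR 8 XOR 6 XOR 8 XOR 12 XOR 11 = 11.
Result: 15 * 7 = 11 (in Nim).

11


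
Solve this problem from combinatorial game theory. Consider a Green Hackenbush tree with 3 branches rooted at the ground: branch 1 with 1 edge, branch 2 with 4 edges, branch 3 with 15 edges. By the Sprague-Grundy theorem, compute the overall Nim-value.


The tree has 3 branches from the ground vertex.
In Green Hackenbush, the Nim-value of a simple path of length k is k.
Branch 1: length 1, Nim-value = 1
Branch 2: length 4, Nim-value = 4
Branch 3: length 15, Nim-value = 15
Total Nim-value = XOR of all branch values:
0 XOR 1 = 1
1 XOR 4 = 5
5 XOR 15 = 10
Nim-value of the tree = 10

10


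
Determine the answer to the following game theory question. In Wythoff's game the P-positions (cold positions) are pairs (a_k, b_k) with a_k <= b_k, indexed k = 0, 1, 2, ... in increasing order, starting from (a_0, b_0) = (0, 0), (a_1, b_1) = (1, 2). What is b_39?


By Wythoff's theorem, a_k = floor(k * phi) and b_k = floor(k * phi^2) = a_k + k, where phi = (1 + sqrt(5))/2 is the golden ratio.
phi = (1 + sqrt(5))/2 = 1.618034
phi^2 = phi + 1 = 2.618034
k = 39
k * phi^2 = 39 * 2.618034 = 102.103326
b_39 = floor(k * phi^2) = 102 (check: a_39 + k = 63 + 39 = 102)

102


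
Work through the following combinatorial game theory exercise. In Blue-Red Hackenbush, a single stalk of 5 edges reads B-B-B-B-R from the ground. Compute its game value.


Edges (from ground): B-B-B-B-R
By Berlekamp's sign-expansion rule, a Blue-Red Hackenbush stalk has the value of the surreal number whose sign sequence is the edge sequence with B -> + and R -> -.
Sign sequence: ++++-
Trace the sign expansion in the surreal number tree, starting from 0:
Edge 1: B (sign +) -> bounds (0, +inf), value = 1
Edge 2: B (sign +) -> bounds (1, +inf), value = 2
Edge 3: B (sign +) -> bounds (2, +inf), value = 3
Edge 4: B (sign +) -> bounds (3, +inf), value = 4
Edge 5: R (sign -) -> bounds (3, 4), value = 7/2
Game value = 7/2

7/2


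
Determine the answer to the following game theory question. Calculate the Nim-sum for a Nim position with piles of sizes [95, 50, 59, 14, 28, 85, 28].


We need the XOR (exclusive or) of all pile sizes.
After XOR-ing pile 1 (size 95): 0 XOR 95 = 95
After XOR-ing pile 2 (size 50): 95 XOR 50 = 109
After XOR-ing pile 3 (size 59): 109 XOR 59 = 86
After XOR-ing pile 4 (size 14): 86 XOR 14 = 88
After XOR-ing pile 5 (size 28): 88 XOR 28 = 68
After XOR-ing pile 6 (size 85): 68 XOR 85 = 17
After XOR-ing pile 7 (size 28): 17 XOR 28 = 13
The Nim-value of this position is 13.

13


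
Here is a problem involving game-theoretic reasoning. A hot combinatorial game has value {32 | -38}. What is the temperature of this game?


The game is {32 | -38}, a switch {a | b} with numbers a > b.
Cooling {a | b} by t gives {a - t | b + t}, which stops being hot when a - t = b + t, i.e. at t = (a - b)/2. So the temperature of a switch is (a - b)/2.
Temperature = (Left option - Right option) / 2
= (32 - (-38)) / 2
= 70 / 2
= 35

35


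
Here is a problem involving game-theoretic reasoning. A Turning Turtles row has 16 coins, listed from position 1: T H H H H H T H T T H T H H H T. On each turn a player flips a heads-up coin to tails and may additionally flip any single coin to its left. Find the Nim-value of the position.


Coins: T H H H H H T H T T H T H H H T
Key fact: a single head at position k behaves exactly like a Nim heap of size k (turning it to T and optionally flipping a coin at j < k corresponds to moving the heap from k to j, or to 0), and heads combine as a disjunctive sum (two heads at the same place would cancel, matching j XOR j = 0). So the Nim-value is the XOR of the 1-indexed positions of the heads.
Face-up positions (1-indexed): [2, 3, 4, 5, 6, 8, 11, 13, 14, 15]
XOR 0 with 2: 0 XOR 2 = 2
XOR 2 with 3: 2 XOR 3 = 1
XOR 1 with 4: 1 XOR 4 = 5
XOR 5 with 5: 5 XOR 5 = 0
XOR 0 with 6: 0 XOR 6 = 6
XOR 6 with 8: 6 XOR 8 = 14
XOR 14 with 11: 14 XOR 11 = 5
XOR 5 with 13: 5 XOR 13 = 8
XOR 8 with 14: 8 XOR 14 = 6
XOR 6 with 15: 6 XOR 15 = 9
Nim-value = 9

9


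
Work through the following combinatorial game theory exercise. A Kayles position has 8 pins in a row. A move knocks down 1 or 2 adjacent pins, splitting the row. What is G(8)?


Kayles: a move removes 1 or 2 adjacent pins from a contiguous row.
Removing pins from a row of k leaves two independent rows (a, b) with a + b = k - 1 (one pin) or a + b = k - 2 (two pins); an end removal gives a = 0.
By Sprague-Grundy, G(k) = mex{ G(a) XOR G(b) } over all these splits. G(0) = 0.
G(1): splits (0,0):0^0=0 -> mex({0}) = 1
G(2): splits (0,1):0^1=1 (0,0):0^0=0 -> mex({0, 1}) = 2
G(3): splits (0,2):0^2=2 (1,1):1^1=0 (0,1):0^1=1 -> mex({0, 1, 2}) = 3
G(4): splits (0,3):0^3=3 (1,2):1^2=3 (0,2):0^2=2 (1,1):1^1=0 -> mex({0, 2, 3}) = 1
G(5): splits (0,4):0^1=1 (1,3):1^3=2 (2,2):2^2=0 (0,3):0^3=3 (1,2):1^2=3 -> mex({0, 1, 2, 3}) = 4
G(6) = mex({0, 1, 2, 4}) = 3
G(7) = mex({0, 1, 3, 4, 5}) = 2
G(8) = mex({0, 2, 3, 5, 6}) = 1
Therefore G(8) = 1.

1


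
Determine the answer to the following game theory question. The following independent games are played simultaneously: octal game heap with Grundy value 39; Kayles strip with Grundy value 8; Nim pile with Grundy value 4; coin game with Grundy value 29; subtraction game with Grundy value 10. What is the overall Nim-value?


By the Sprague-Grundy theorem, the Grundy value of a sum of games is the XOR of individual Grundy values.
octal game heap: Grundy value = 39. Running XOR: 0 XOR 39 = 39
Kayles strip: Grundy value = 8. Running XOR: 39 XOR 8 = 47
Nim pile: Grundy value = 4. Running XOR: 47 XOR 4 = 43
coin game: Grundy value = 29. Running XOR: 43 XOR 29 = 54
subtraction game: Grundy value = 10. Running XOR: 54 XOR 10 = 60
The combined Grundy value is 60.

60


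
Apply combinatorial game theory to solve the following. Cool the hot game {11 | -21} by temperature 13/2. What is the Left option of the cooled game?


Original game: {11 | -21} (a switch {a | b} with a > b).
Cooling by t (for t below the temperature (a - b)/2 = 16) taxes each move by t: {a | b} cooled by t is {a - t | b + t}.
Cooling amount: t = 13/2
Cooled Left option: 11 - 13/2 = 9/2
Cooled Right option: -21 + 13/2 = -29/2
Cooled game: {9/2 | -29/2}
Left option = 9/2

9/2


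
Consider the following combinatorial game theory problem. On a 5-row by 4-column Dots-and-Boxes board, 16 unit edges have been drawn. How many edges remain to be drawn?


Grid: 5 x 4 boxes, i.e. 6 rows and 5 columns of dots.
Horizontal edges: (rows + 1) * cols = 6 * 4 = 24
Vertical edges: rows * (cols + 1) = 5 * 5 = 25
Total edges: 24 + 25 = 49
Edges drawn: 16
Remaining: 49 - 16 = 33

33


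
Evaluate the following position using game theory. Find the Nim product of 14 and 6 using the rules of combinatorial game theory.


Nim multiplication is bilinear over XOR: (u XOR v) * w = (u*w) XOR (v*w).
So we split each operand into its bit components and XOR the pairwise Nim products.
14 = 2 + 4 + 8 (as XOR of powers of 2).
6 = 2 + 4 (as XOR of powers of 2).
Using the standard Nim-product table on single bits:
  2*2 = 3,   2*4 = 8,   2*8 = 12,
  4*4 = 6,   4*8 = 11,  8*8 = 13,
and  1*x = x (identity), k*l = l*k (commutative).
Pairwise Nim products:
  2 * 2 = 3
  2 * 4 = 8
  4 * 2 = 8
  4 * 4 = 6
  8 * 2 = 12
  8 * 4 = 11
XOR them: 3 XOR 8 XOR 8 XOR 6 XOR 12 XOR 11 = 2.
Result: 14 * 6 = 2 (in Nim).

2


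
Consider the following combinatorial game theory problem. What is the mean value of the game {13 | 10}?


Game = {13 | 10}, a switch {a | b} with numbers a > b.
Its thermograph has left wall a - t and right wall b + t, which meet at t = (a - b)/2, where both equal (a + b)/2. So the mast (mean value) is at (a + b)/2.
Mean = (13 + (10))/2 = 23/2 = 23/2

23/2


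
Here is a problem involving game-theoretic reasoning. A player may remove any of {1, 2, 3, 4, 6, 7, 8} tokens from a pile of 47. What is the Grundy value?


The subtraction set is S = {1, 2, 3, 4, 6, 7, 8}.
G(k) = mex{ G(k - s) : s in S, s <= k }. We compute iteratively: G(0) = 0.
G(1) = mex({0}) = 1
G(2) = mex({0, 1}) = 2
G(3) = mex({0, 1, 2}) = 3
G(4) = mex({0, 1, 2, 3}) = 4
G(5) = mex({1, 2, 3, 4}) = 0
G(6) = mex({0, 2, 3, 4}) = 1
G(7) = mex({0, 1, 3, 4}) = 2
G(8) = mex({0, 1, 2, 4}) = 3
G(9) = mex({0, 1, 2, 3}) = 4
G(10) = mex({1, 2, 3, 4}) = 0
G(11) = mex({0, 2, 3, 4}) = 1
G(12) = mex({0, 1, 3, 4}) = 2
Observe that G(5)..G(12) = 0, 1, 2, 3, 4, 0, 1, 2 repeats G(0)..G(7) = 0, 1, 2, 3, 4, 0, 1, 2.
For k >= max(S) = 8, G(k) is determined by the previous 8 values G(k-8)..G(k-1); a window of 8 consecutive values has recurred shifted by 5, so by induction G(k + 5) = G(k) for all k >= 0: the sequence is periodic from the start with period 5.
One period: G(0..4) = 0, 1, 2, 3, 4.
47 mod 5 = 2, so G(47) = G(2) = 2.

2


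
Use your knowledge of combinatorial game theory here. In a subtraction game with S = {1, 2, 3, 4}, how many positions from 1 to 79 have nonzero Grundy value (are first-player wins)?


Subtraction set S = {1, 2, 3, 4}, so G(n) = n mod 5.
G(n) = 0 when n is a multiple of 5.
Multiples of 5 in [1, 79]: 15
N-positions (nonzero Grundy) = 79 - 15 = 64

64


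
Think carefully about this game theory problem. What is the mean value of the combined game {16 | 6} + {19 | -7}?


G1 = {16 | 6}, G2 = {19 | -7}
Each is a switch {a | b} with numbers a > b; its mean value is (a + b)/2, and mean value is additive over game sums: m(G1 + G2) = m(G1) + m(G2).
Mean of G1 = (16 + (6))/2 = 22/2 = 11
Mean of G2 = (19 + (-7))/2 = 12/2 = 6
Mean of G1 + G2 = 11 + 6 = 17

17


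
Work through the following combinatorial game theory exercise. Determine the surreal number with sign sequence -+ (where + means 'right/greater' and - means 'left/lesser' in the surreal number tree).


Sign expansion: -+
Rule: track bounds (lo, hi), initially (-inf, +inf). On '+', the current value becomes lo and we move to the simplest number in (value, hi): value + 1 if hi = +inf, otherwise the midpoint (value + hi)/2. On '-', the current value becomes hi and we move to value - 1 if lo = -inf, otherwise the midpoint (lo + value)/2.
Start at 0.
Step 1: sign = -, move left. Bounds: (-inf, 0). Value = -1
Step 2: sign = +, move right. Bounds: (-1, 0). Value = -1/2
The surreal number with sign expansion -+ is -1/2.

-1/2


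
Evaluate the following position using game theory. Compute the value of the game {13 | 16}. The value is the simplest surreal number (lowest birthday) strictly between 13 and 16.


Left options: {13}, max = 13
Right options: {16}, min = 16
All options are numbers and max(Left) < min(Right), so by the simplicity theorem the value is the simplest (earliest-born) number strictly between 13 and 16.
Integers 14 through 15 all lie strictly between 13 and 16.
Among integers, the simplest (lowest birthday = smallest |n|; 0 is born on day 0, +-n on day n) is 14.
No non-integer in the interval can be simpler: if x is a non-integer in the interval, then floor(x) or ceil(x) also lies in the interval (the interval contains an integer), and both are proper prefixes of x's sign expansion, i.e. born earlier. So the game value is 14.
Game value = 14

14


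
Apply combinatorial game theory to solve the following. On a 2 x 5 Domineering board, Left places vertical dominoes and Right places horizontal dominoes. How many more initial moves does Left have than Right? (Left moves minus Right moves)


Board is 2 x 5 (rows x cols).
Left (vertical) placements: (rows-1) * cols = 1 * 5 = 5
Right (horizontal) placements: rows * (cols-1) = 2 * 4 = 8
Advantage = Left - Right = 5 - 8 = -3

-3


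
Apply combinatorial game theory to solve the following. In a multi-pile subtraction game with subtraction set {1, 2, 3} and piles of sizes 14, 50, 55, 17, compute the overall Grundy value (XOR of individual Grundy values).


Subtraction set: {1, 2, 3}
For this subtraction set, G(n) = n mod 4 (period = max + 1 = 4).
Pile 1 (size 14): G(14) = 14 mod 4 = 2
Pile 2 (size 50): G(50) = 50 mod 4 = 2
Pile 3 (size 55): G(55) = 55 mod 4 = 3
Pile 4 (size 17): G(17) = 17 mod 4 = 1
Total Grundy value = XOR of all: 2 XOR 2 XOR 3 XOR 1 = 2

2


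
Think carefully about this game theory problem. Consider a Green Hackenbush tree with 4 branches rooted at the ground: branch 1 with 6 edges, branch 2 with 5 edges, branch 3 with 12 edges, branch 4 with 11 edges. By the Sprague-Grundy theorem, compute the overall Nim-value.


The tree has 4 branches from the ground vertex.
In Green Hackenbush, the Nim-value of a simple path of length k is k.
Branch 1: length 6, Nim-value = 6
Branch 2: length 5, Nim-value = 5
Branch 3: length 12, Nim-value = 12
Branch 4: length 11, Nim-value = 11
Total Nim-value = XOR of all branch values:
0 XOR 6 = 6
6 XOR 5 = 3
3 XOR 12 = 15
15 XOR 11 = 4
Nim-value of the tree = 4

4


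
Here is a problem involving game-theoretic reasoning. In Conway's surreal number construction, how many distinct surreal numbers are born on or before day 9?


Day 0: {|} = 0 is born. Count = 1.
Day n: the number of surreal numbers born by day n is 2^(n+1) - 1.
By day 0: 2^1 - 1 = 1
By day 1: 2^2 - 1 = 3
By day 2: 2^3 - 1 = 7
By day 3: 2^4 - 1 = 15
By day 4: 2^5 - 1 = 31
By day 5: 2^6 - 1 = 63
By day 6: 2^7 - 1 = 127
By day 7: 2^8 - 1 = 255
By day 8: 2^9 - 1 = 511
By day 9: 2^10 - 1 = 1023
By day 9: 1023 surreal numbers.

1023


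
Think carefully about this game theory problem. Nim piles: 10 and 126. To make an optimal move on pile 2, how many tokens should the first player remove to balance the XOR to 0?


Piles: 10 and 126
Current XOR: 10 XOR 126 = 116 (non-zero, so this is an N-position).
To make the XOR zero, we need to find a move that balances the piles.
For pile 2 (size 126): target = 126 XOR 116 = 10
We reduce pile 2 from 126 to 10.
Tokens removed: 126 - 10 = 116
Verification: 10 XOR 10 = 0

116


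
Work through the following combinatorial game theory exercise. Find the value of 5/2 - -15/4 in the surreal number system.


x = 5/2, y = -15/4
Converting to common denominator: 4
x = 10/4, y = -15/4
x - y = 5/2 - -15/4 = 25/4

25/4


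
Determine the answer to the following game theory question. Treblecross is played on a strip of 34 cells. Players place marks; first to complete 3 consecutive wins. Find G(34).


Treblecross: place X on empty cells; 3-in-a-row wins.
Playing within two cells of an existing X lets the opponent win at once, so sensible play treats the cells i-2..i+2 around each X as dead. The player left with no safe cell loses, so this is a normal-play take-away game on strips of safe cells.
Placing X at cell i (0-indexed) of a strip of k safe cells leaves independent strips of sizes max(0, i-2) and max(0, k-i-3). Hence G(k) = mex{ G(max(0,i-2)) XOR G(max(0,k-i-3)) : 0 <= i < k }, with G(0) = 0.
G(1): splits (0,0):0^0=0 -> mex({0}) = 1
G(2): splits (0,0):0^0=0 -> mex({0}) = 1
G(3): splits (0,0):0^0=0 -> mex({0}) = 1
G(4): splits (0,1):0^1=1 (0,0):0^0=0 -> mex({0, 1}) = 2
G(5): splits (0,2):0^1=1 (0,1):0^1=1 (0,0):0^0=0 -> mex({0, 1}) = 2
G(6) = mex({1}) = 0
G(7) = mex({0, 1, 2}) = 3
G(8) = mex({0, 1, 2}) = 3
G(9) = mex({0, 2}) = 1
G(10) = mex({0, 2, 3}) = 1
G(11) = mex({0, 3}) = 1
G(12) = mex({1, 3}) = 0
G(13) = mex({0, 1, 2, 3}) = 4
G(14) = mex({0, 1, 2}) = 3
G(15) = mex({0, 1, 2}) = 3
G(16) = mex({0, 1, 2, 4}) = 3
G(17) = mex({0, 1, 3, 4}) = 2
G(18) = mex({0, 1, 3, 4}) = 2
G(19) = mex({0, 1, 3, 5}) = 2
G(20) = mex({0, 1, 2, 3, 5}) = 4
G(21) = mex({0, 1, 2, 3, 5}) = 4
G(22) = mex({1, 2, 6}) = 0
G(23) = mex({0, 1, 2, 3, 4, 6}) = 5
G(24) = mex({0, 1, 2, 3, 4}) = 5
G(25) = mex({0, 1, 3, 4, 7}) = 2
G(26) = mex({0, 1, 3, 4, 5, 7}) = 2
G(27) = mex({0, 1, 3, 5}) = 2
G(28) = mex({0, 1, 2, 5}) = 3
G(29) = mex({0, 1, 2, 4, 5, 6}) = 3
G(30) = mex({1, 2, 4, 6}) = 0
G(31) = mex({0, 1, 2, 3, 4, 6}) = 5
G(32) = mex({1, 2, 3, 4, 7}) = 0
G(33) = mex({0, 3, 7}) = 1
G(34) = mex({0, 2, 3, 5, 7}) = 1
Therefore G(34) = 1.

1


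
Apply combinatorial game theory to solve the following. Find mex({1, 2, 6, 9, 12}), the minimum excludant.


Set = {1, 2, 6, 9, 12}
0 is NOT in the set. This is the mex.
mex = 0

0


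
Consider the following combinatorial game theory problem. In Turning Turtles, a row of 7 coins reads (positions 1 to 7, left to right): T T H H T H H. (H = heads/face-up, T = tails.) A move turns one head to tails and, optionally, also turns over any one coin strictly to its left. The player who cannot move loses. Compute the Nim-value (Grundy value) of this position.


Coins: T T H H T H H
Key fact: a single head at position k behaves exactly like a Nim heap of size k (turning it to T and optionally flipping a coin at j < k corresponds to moving the heap from k to j, or to 0), and heads combine as a disjunctive sum (two heads at the same place would cancel, matching j XOR j = 0). So the Nim-value is the XOR of the 1-indexed positions of the heads.
Face-up positions (1-indexed): [3, 4, 6, 7]
XOR 0 with 3: 0 XOR 3 = 3
XOR 3 with 4: 3 XOR 4 = 7
XOR 7 with 6: 7 XOR 6 = 1
XOR 1 with 7: 1 XOR 7 = 6
Nim-value = 6

6


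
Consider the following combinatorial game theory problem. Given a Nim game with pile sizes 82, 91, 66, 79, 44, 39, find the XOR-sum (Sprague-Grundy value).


We need the XOR (exclusive or) of all pile sizes.
After XOR-ing pile 1 (size 82): 0 XOR 82 = 82
After XOR-ing pile 2 (size 91): 82 XOR 91 = 9
After XOR-ing pile 3 (size 66): 9 XOR 66 = 75
After XOR-ing pile 4 (size 79): 75 XOR 79 = 4
After XOR-ing pile 5 (size 44): 4 XOR 44 = 40
After XOR-ing pile 6 (size 39): 40 XOR 39 = 15
The Nim-value of this position is 15.

15


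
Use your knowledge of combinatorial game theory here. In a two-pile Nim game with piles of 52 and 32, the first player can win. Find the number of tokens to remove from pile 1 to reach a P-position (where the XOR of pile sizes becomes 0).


Piles: 52 and 32
Current XOR: 52 XOR 32 = 20 (non-zero, so this is an N-position).
To make the XOR zero, we need to find a move that balances the piles.
For pile 1 (size 52): target = 52 XOR 20 = 32
We reduce pile 1 from 52 to 32.
Tokens removed: 52 - 32 = 20
Verification: 32 XOR 32 = 0

20


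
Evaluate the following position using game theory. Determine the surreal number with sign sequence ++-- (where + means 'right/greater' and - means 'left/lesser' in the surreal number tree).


Sign expansion: ++--
Rule: track bounds (lo, hi), initially (-inf, +inf). On '+', the current value becomes lo and we move to the simplest number in (value, hi): value + 1 if hi = +inf, otherwise the midpoint (value + hi)/2. On '-', the current value becomes hi and we move to value - 1 if lo = -inf, otherwise the midpoint (lo + value)/2.
Start at 0.
Step 1: sign = +, move right. Bounds: (0, +inf). Value = 1
Step 2: sign = +, move right. Bounds: (1, +inf). Value = 2
Step 3: sign = -, move left. Bounds: (1, 2). Value = 3/2
Step 4: sign = -, move left. Bounds: (1, 3/2). Value = 5/4
The surreal number with sign expansion ++-- is 5/4.

5/4


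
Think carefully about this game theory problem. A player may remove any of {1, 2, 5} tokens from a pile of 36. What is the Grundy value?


The subtraction set is S = {1, 2, 5}.
G(k) = mex{ G(k - s) : s in S, s <= k }. We compute iteratively: G(0) = 0.
G(1) = mex({0}) = 1
G(2) = mex({0, 1}) = 2
G(3) = mex({1, 2}) = 0
G(4) = mex({0, 2}) = 1
G(5) = mex({0, 1}) = 2
G(6) = mex({1, 2}) = 0
G(7) = mex({0, 2}) = 1
Observe that G(3)..G(7) = 0, 1, 2, 0, 1 repeats G(0)..G(4) = 0, 1, 2, 0, 1.
For k >= max(S) = 5, G(k) is determined by the previous 5 values G(k-5)..G(k-1); a window of 5 consecutive values has recurred shifted by 3, so by induction G(k + 3) = G(k) for all k >= 0: the sequence is periodic from the start with period 3.
One period: G(0..2) = 0, 1, 2.
36 mod 3 = 0, so G(36) = G(0) = 0.

0


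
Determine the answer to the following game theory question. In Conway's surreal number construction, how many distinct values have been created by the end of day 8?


Day 0: {|} = 0 is born. Count = 1.
Day n: the number of surreal numbers born by day n is 2^(n+1) - 1.
By day 0: 2^1 - 1 = 1
By day 1: 2^2 - 1 = 3
By day 2: 2^3 - 1 = 7
By day 3: 2^4 - 1 = 15
By day 4: 2^5 - 1 = 31
By day 5: 2^6 - 1 = 63
By day 6: 2^7 - 1 = 127
By day 7: 2^8 - 1 = 255
By day 8: 2^9 - 1 = 511
By day 8: 511 surreal numbers.

511


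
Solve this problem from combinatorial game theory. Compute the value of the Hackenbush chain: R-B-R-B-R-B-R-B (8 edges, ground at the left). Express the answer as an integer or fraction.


Edges (from ground): R-B-R-B-R-B-R-B
By Berlekamp's sign-expansion rule, a Blue-Red Hackenbush stalk has the value of the surreal number whose sign sequence is the edge sequence with B -> + and R -> -.
Sign sequence: -+-+-+-+
Trace the sign expansion in the surreal number tree, starting from 0:
Edge 1: R (sign -) -> bounds (-inf, 0), value = -1
Edge 2: B (sign +) -> bounds (-1, 0), value = -1/2
Edge 3: R (sign -) -> bounds (-1, -1/2), value = -3/4
Edge 4: B (sign +) -> bounds (-3/4, -1/2), value = -5/8
Edge 5: R (sign -) -> bounds (-3/4, -5/8), value = -11/16
Edge 6: B (sign +) -> bounds (-11/16, -5/8), value = -21/32
Edge 7: R (sign -) -> bounds (-11/16, -21/32), value = -43/64
Edge 8: B (sign +) -> bounds (-43/64, -21/32), value = -85/128
Game value = -85/128

-85/128


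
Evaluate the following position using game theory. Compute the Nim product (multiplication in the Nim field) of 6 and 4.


Nim multiplication is bilinear over XOR: (u XOR v) * w = (u*w) XOR (v*w).
So we split each operand into its bit components and XOR the pairwise Nim products.
6 = 2 + 4 (as XOR of powers of 2).
4 = 4 (as XOR of powers of 2).
Using the standard Nim-product table on single bits:
  2*2 = 3,   2*4 = 8,   2*8 = 12,
  4*4 = 6,   4*8 = 11,  8*8 = 13,
and  1*x = x (identity), k*l = l*k (commutative).
Pairwise Nim products:
  2 * 4 = 8
  4 * 4 = 6
XOR them: 8 XOR 6 = 14.
Result: 6 * 4 = 14 (in Nim).

14


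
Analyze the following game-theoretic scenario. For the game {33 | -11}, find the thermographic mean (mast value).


Game = {33 | -11}, a switch {a | b} with numbers a > b.
Its thermograph has left wall a - t and right wall b + t, which meet at t = (a - b)/2, where both equal (a + b)/2. So the mast (mean value) is at (a + b)/2.
Mean = (33 + (-11))/2 = 22/2 = 11

11


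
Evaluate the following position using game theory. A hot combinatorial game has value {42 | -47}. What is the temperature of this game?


The game is {42 | -47}, a switch {a | b} with numbers a > b.
Cooling {a | b} by t gives {a - t | b + t}, which stops being hot when a - t = b + t, i.e. at t = (a - b)/2. So the temperature of a switch is (a - b)/2.
Temperature = (Left option - Right option) / 2
= (42 - (-47)) / 2
= 89 / 2
= 89/2

89/2


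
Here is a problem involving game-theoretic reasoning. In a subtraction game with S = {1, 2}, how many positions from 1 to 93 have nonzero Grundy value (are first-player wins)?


Subtraction set S = {1, 2}, so G(n) = n mod 3.
G(n) = 0 when n is a multiple of 3.
Multiples of 3 in [1, 93]: 31
N-positions (nonzero Grundy) = 93 - 31 = 62

62


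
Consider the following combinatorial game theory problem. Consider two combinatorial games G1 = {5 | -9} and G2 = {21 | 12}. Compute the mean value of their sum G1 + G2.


G1 = {5 | -9}, G2 = {21 | 12}
Each is a switch {a | b} with numbers a > b; its mean value is (a + b)/2, and mean value is additive over game sums: m(G1 + G2) = m(G1) + m(G2).
Mean of G1 = (5 + (-9))/2 = -4/2 = -2
Mean of G2 = (21 + (12))/2 = 33/2 = 33/2
Mean of G1 + G2 = -2 + 33/2 = 29/2

29/2


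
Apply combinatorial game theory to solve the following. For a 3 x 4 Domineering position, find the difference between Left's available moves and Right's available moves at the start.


Board is 3 x 4 (rows x cols).
Left (vertical) placements: (rows-1) * cols = 2 * 4 = 8
Right (horizontal) placements: rows * (cols-1) = 3 * 3 = 9
Advantage = Left - Right = 8 - 9 = -1

-1
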